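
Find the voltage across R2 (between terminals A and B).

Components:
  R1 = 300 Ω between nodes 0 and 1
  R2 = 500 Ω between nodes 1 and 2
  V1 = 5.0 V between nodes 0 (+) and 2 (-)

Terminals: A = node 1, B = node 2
R1 and R2 are in series across V1 (node 0 → node 1 → node 2), and the output A–B is taken across R2, so this is a voltage divider.
Series current: I = V1/(R1 + R2) = 5/(300 + 500) = 5/800 = 0.00625 A
V_R2 = I × R2 = V1 × R2/(R1 + R2) = 5 × 500/800 = 3.125 V

Final answer: 3.125 V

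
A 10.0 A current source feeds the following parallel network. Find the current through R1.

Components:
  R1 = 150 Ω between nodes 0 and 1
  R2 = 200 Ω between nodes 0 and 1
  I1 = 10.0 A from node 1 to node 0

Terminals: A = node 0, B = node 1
All resistors sit directly between nodes 0 and 1, so they are in parallel and share one voltage V; the full source current 10 A splits among them.
1/R_par = 1/150 + 1/200 = 0.01167 S  =>  R_par = 85.71 Ω
V = I × R_par = 10 × 85.71 = 857.1 V
I_R1 = V/R1 = 857.1/150 = 5.714 A

Final answer: 5.714 A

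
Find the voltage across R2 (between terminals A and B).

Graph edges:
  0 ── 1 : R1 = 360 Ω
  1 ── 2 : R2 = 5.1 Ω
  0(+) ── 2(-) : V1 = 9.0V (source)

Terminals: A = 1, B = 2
R1 and R2 are in series across V1 (node 0 → node 1 → node 2), and the output A–B is taken across R2, so this is a voltage divider.
Series current: I = V1/(R1 + R2) = 9/(360 + 5.1) = 9/365.1 = 0.02465 A
V_R2 = I × R2 = V1 × R2/(R1 + R2) = 9 × 5.1/365.1 = 0.1257 V

Final answer: 0.1257 V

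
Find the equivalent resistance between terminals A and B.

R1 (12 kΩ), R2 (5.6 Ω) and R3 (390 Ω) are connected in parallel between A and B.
Reduce the network between node 0 (A) and node 1 (B) by series/parallel combination:
  Rp1 = R1 ‖ R2 ‖ R3 (parallel, all between nodes 0 and 1) = 1/(1/12000 + 1/5.6 + 1/390) = 5.518 Ω
R_eq = 5.518 Ω

Final answer: 5.518 Ω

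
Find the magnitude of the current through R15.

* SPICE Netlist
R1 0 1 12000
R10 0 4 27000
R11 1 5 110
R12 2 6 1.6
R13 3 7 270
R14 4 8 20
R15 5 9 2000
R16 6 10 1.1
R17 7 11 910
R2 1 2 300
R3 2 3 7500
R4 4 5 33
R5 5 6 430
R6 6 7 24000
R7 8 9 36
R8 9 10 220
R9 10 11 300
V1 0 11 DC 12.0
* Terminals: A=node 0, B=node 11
Nodal analysis, taking node 11 as the 0 V reference.
Source V1 fixes V_0 = 12 V.
KCL at each unknown node (sum of currents leaving = 0; resistances in Ω):
  Node 1: (V_1 - 12)/12000 + (V_1 - V_2)/300 + (V_1 - V_5)/110 = 0
  Node 2: (V_2 - V_1)/300 + (V_2 - V_3)/7500 + (V_2 - V_6)/1.6 = 0
  Node 3: (V_3 - V_2)/7500 + (V_3 - V_7)/270 = 0
  Node 4: (V_4 - V_5)/33 + (V_4 - 12)/27000 + (V_4 - V_8)/20 = 0
  Node 5: (V_5 - V_4)/33 + (V_5 - V_6)/430 + (V_5 - V_1)/110 + (V_5 - V_9)/2000 = 0
  Node 6: (V_6 - V_5)/430 + (V_6 - V_7)/24000 + (V_6 - V_2)/1.6 + (V_6 - V_10)/1.1 = 0
  Node 7: (V_7 - V_6)/24000 + (V_7 - V_3)/270 + (V_7 - 0)/910 = 0
  Node 8: (V_8 - V_9)/36 + (V_8 - V_4)/20 = 0
  Node 9: (V_9 - V_8)/36 + (V_9 - V_10)/220 + (V_9 - V_5)/2000 = 0
  Node 10: (V_10 - V_9)/220 + (V_10 - 0)/300 + (V_10 - V_6)/1.1 = 0
Collecting terms (coefficients in siemens):
  0.01251·V_1 - 0.003333·V_2 - 0.009091·V_5 = 0.001
  0.6285·V_2 - 0.003333·V_1 - 0.0001333·V_3 - 0.625·V_6 = 0
  0.003837·V_3 - 0.0001333·V_2 - 0.003704·V_7 = 0
  0.08034·V_4 - 0.0303·V_5 - 0.05·V_8 = 0.0004444
  0.04222·V_5 - 0.009091·V_1 - 0.0303·V_4 - 0.002326·V_6 - 0.0005·V_9 = 0
  1.536·V_6 - 0.625·V_2 - 0.002326·V_5 - 0.00004167·V_7 - 0.9091·V_10 = 0
  0.004844·V_7 - 0.003704·V_3 - 0.00004167·V_6 = 0
  0.07778·V_8 - 0.05·V_4 - 0.02778·V_9 = 0
  0.03282·V_9 - 0.0005·V_5 - 0.02778·V_8 - 0.004545·V_10 = 0
  0.917·V_10 - 0.9091·V_6 - 0.004545·V_9 = 0
Solving these 10 simultaneous equations (Gaussian elimination) gives:
  V_1 = 0.5714 V, V_2 = 0.3974 V, V_3 = 0.06526 V, V_4 = 0.5289 V
  V_5 = 0.5304 V, V_6 = 0.3965 V, V_7 = 0.05331 V, V_8 = 0.5194 V
  V_9 = 0.5025 V, V_10 = 0.3956 V
I_R15 = (V_5 - V_9)/R15 = (0.5304 - 0.5025)/2000 = 0.00001398 A
|I_R15| = 0.00001398 A

Final answer: |I_R15| = 1.398e-05 A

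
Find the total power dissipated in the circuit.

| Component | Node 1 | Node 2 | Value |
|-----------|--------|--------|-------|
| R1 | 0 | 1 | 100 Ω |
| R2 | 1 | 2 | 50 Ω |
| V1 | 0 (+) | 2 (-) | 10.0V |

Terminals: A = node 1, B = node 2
Nodal analysis, taking node 2 as the 0 V reference.
Source V1 fixes V_0 = 10 V.
KCL at each unknown node (sum of currents leaving = 0; resistances in Ω):
  Node 1: (V_1 - 10)/100 + (V_1 - 0)/50 = 0
Collecting terms: 0.03 × V_1 = 0.1  =>  V_1 = 3.333 V
Power in each resistor, P = (ΔV)²/R:
  P_R1 = (10 - 3.333)²/100 = 0.4444 W
  P_R2 = (3.333 - 0)²/50 = 0.2222 W
P_total = P_R1 + P_R2 = 0.6667 W

Final answer: 0.6667 W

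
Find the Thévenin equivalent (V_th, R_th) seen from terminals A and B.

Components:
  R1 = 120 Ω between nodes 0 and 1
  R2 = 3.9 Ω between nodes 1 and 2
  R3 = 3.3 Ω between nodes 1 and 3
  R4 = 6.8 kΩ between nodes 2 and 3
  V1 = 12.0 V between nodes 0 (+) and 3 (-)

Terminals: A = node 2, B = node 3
Step 1 — V_th is the open-circuit voltage V_A - V_B (nothing connected across the terminals).
Nodal analysis, taking node 3 as the 0 V reference.
Source V1 fixes V_0 = 12 V.
KCL at each unknown node (sum of currents leaving = 0; resistances in Ω):
  Node 1: (V_1 - 12)/120 + (V_1 - V_2)/3.9 + (V_1 - 0)/3.3 = 0
  Node 2: (V_2 - V_1)/3.9 + (V_2 - 0)/6800 = 0
Collecting terms (coefficients in siemens):
  0.5678·V_1 - 0.2564·V_2 = 0.1
  0.2566·V_2 - 0.2564·V_1 = 0
Determinant D = (0.5678)(0.2566) - (-0.2564)(-0.2564) = 0.07992
V_1 = [(0.1)(0.2566) - (-0.2564)(0)]/D = 0.321 V
V_2 = [(0.5678)(0) - (0.1)(-0.2564)]/D = 0.3208 V
V_th = V_2 - V_3 = 0.3208 - 0 = 0.3208 V
Step 2 — R_th: zero the source — replace V1 by a short circuit (node 3 merges into node 0) — and find the resistance seen between A (node 2) and B (node 0).
Reduce the network between node 2 (A) and node 0 (B) by series/parallel combination:
  Rp1 = R1 ‖ R3 (parallel, both between nodes 0 and 1) = 1/(1/120 + 1/3.3) = 3.212 Ω
  Rs1 = R2 + Rp1 (series, joined only at node 1) = 3.9 + 3.212 = 7.112 Ω
  Rp2 = R4 ‖ Rs1 (parallel, both between nodes 0 and 2) = 1/(1/6800 + 1/7.112) = 7.104 Ω
R_th = 7.104 Ω

Final answer: V_th = 0.3208 V, R_th = 7.104 Ω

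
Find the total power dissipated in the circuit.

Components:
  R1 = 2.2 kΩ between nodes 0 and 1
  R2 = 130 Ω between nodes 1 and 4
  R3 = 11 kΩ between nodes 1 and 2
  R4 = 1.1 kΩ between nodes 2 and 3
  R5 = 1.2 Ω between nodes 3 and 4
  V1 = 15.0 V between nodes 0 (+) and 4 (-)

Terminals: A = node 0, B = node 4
Nodal analysis, taking node 4 as the 0 V reference.
Source V1 fixes V_0 = 15 V.
KCL at each unknown node (sum of currents leaving = 0; resistances in Ω):
  Node 1: (V_1 - 15)/2200 + (V_1 - 0)/130 + (V_1 - V_2)/11000 = 0
  Node 2: (V_2 - V_1)/11000 + (V_2 - V_3)/1100 = 0
  Node 3: (V_3 - V_2)/1100 + (V_3 - 0)/1.2 = 0
Collecting terms (coefficients in siemens):
  0.008238·V_1 - 0.00009091·V_2 = 0.006818
  0.001·V_2 - 0.00009091·V_1 - 0.0009091·V_3 = 0
  0.8342·V_3 - 0.0009091·V_2 = 0
Solving these 3 simultaneous equations (Gaussian elimination) gives:
  V_1 = 0.8285 V, V_2 = 0.07539 V, V_3 = 0.00008216 V
Power in each resistor, P = (ΔV)²/R:
  P_R1 = (15 - 0.8285)²/2200 = 0.09129 W
  P_R2 = (0.8285 - 0)²/130 = 0.00528 W
  P_R3 = (0.8285 - 0.07539)²/11000 = 0.00005156 W
  P_R4 = (0.07539 - 0.00008216)²/1100 = 0.000005156 W
  P_R5 = (0.00008216 - 0)²/1.2 = 0.000000005625 W
P_total = P_R1 + P_R2 + P_R3 + P_R4 + P_R5 = 0.09662 W

Final answer: 0.09662 W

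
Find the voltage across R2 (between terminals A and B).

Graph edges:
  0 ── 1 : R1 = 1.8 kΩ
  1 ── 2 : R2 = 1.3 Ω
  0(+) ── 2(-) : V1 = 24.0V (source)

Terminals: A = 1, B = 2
R1 and R2 are in series across V1 (node 0 → node 1 → node 2), and the output A–B is taken across R2, so this is a voltage divider.
Series current: I = V1/(R1 + R2) = 24/(1800 + 1.3) = 24/1801 = 0.01332 A
V_R2 = I × R2 = V1 × R2/(R1 + R2) = 24 × 1.3/1801 = 0.01732 V

Final answer: 0.01732 V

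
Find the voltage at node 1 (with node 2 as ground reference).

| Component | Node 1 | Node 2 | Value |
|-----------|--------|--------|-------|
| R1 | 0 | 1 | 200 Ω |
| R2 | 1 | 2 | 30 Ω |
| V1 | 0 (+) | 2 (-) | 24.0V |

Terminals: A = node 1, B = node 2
Nodal analysis, taking node 2 as the 0 V reference.
Source V1 fixes V_0 = 24 V.
KCL at each unknown node (sum of currents leaving = 0; resistances in Ω):
  Node 1: (V_1 - 24)/200 + (V_1 - 0)/30 = 0
Collecting terms: 0.03833 × V_1 = 0.12  =>  V_1 = 3.13 V
The requested potential is V_1 = 3.13 V.

Final answer: V_1 = 3.13 V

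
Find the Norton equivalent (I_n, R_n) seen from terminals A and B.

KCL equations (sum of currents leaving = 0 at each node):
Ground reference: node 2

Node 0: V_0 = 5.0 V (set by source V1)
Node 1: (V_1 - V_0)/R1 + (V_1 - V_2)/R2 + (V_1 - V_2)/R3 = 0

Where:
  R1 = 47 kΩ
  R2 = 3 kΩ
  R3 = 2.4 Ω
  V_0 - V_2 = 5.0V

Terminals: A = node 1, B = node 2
Find the Thévenin equivalent first; then I_n = V_th/R_th and R_n = R_th.
Step 1 — V_th is the open-circuit voltage V_A - V_B (nothing connected across the terminals).
Nodal analysis, taking node 2 as the 0 V reference.
Source V1 fixes V_0 = 5 V.
KCL at each unknown node (sum of currents leaving = 0; resistances in Ω):
  Node 1: (V_1 - 5)/47000 + (V_1 - 0)/3000 + (V_1 - 0)/2.4 = 0
Collecting terms: 0.417 × V_1 = 0.0001064  =>  V_1 = 0.0002551 V
V_th = V_1 - V_2 = 0.0002551 - 0 = 0.0002551 V
Step 2 — R_th: zero the source — replace V1 by a short circuit (node 2 merges into node 0) — and find the resistance seen between A (node 1) and B (node 0).
Reduce the network between node 1 (A) and node 0 (B) by series/parallel combination:
  Rp1 = R1 ‖ R2 ‖ R3 (parallel, all between nodes 0 and 1) = 1/(1/47000 + 1/3000 + 1/2.4) = 2.398 Ω
R_th = 2.398 Ω
I_n = V_th/R_th = 0.0002551/2.398 = 0.0001064 A, and R_n = R_th = 2.398 Ω

Final answer: I_n = 0.0001064 A, R_n = 2.398 Ω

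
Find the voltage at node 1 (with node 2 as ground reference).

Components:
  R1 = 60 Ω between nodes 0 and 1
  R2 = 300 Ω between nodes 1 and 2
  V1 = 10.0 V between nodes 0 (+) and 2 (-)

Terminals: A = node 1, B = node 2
Nodal analysis, taking node 2 as the 0 V reference.
Source V1 fixes V_0 = 10 V.
KCL at each unknown node (sum of currents leaving = 0; resistances in Ω):
  Node 1: (V_1 - 10)/60 + (V_1 - 0)/300 = 0
Collecting terms: 0.02 × V_1 = 0.1667  =>  V_1 = 8.333 V
The requested potential is V_1 = 8.333 V.

Final answer: V_1 = 8.333 V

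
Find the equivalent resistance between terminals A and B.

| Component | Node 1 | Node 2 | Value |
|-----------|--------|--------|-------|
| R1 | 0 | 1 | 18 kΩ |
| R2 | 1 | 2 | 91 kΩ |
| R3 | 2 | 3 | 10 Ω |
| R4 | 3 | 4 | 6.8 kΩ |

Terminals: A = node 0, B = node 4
Reduce the network between node 0 (A) and node 4 (B) by series/parallel combination:
  Rs1 = R1 + R2 (series, joined only at node 1) = 18000 + 91000 = 109000 Ω
  Rs2 = R3 + Rs1 (series, joined only at node 2) = 10 + 109000 = 109000 Ω
  Rs3 = R4 + Rs2 (series, joined only at node 3) = 6800 + 109000 = 115800 Ω
R_eq = 115.8 kΩ

Final answer: 115.8 kΩ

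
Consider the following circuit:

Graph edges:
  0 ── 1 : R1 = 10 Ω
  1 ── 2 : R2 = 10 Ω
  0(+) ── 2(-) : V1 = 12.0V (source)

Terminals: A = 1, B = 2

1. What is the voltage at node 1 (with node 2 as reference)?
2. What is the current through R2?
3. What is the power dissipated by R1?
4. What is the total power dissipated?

Nodal analysis, taking node 2 as the 0 V reference.
Source V1 fixes V_0 = 12 V.
KCL at each unknown node (sum of currents leaving = 0; resistances in Ω):
  Node 1: (V_1 - 12)/10 + (V_1 - 0)/10 = 0
Collecting terms: 0.2 × V_1 = 1.2  =>  V_1 = 6 V
Part 1:
  Read off the nodal solution: V_1 = 6 V
Part 2:
  I_R2 = (V_1 - V_2)/R2 = (6 - 0)/10 = 0.6 A
  Magnitude: I_R2 = 0.6 A
Part 3:
  I_R1 = (V_0 - V_1)/R1 = (12 - 6)/10 = 0.6 A
  P_R1 = I_R1² × R1 = (0.6)² × 10 = 3.6 W
Part 4:
  Power in each resistor, P = (ΔV)²/R:
    P_R1 = (12 - 6)²/10 = 3.6 W
    P_R2 = (6 - 0)²/10 = 3.6 W
  P_total = P_R1 + P_R2 = 7.2 W

Final answers:
1. V_1 = 6 V
2. I_R2 = 0.6 A
3. P_R1 = 3.6 W
4. P_total = 7.2 W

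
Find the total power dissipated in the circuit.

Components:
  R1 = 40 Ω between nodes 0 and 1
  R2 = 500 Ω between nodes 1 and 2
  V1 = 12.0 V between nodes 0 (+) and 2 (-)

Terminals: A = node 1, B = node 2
Nodal analysis, taking node 2 as the 0 V reference.
Source V1 fixes V_0 = 12 V.
KCL at each unknown node (sum of currents leaving = 0; resistances in Ω):
  Node 1: (V_1 - 12)/40 + (V_1 - 0)/500 = 0
Collecting terms: 0.027 × V_1 = 0.3  =>  V_1 = 11.11 V
Power in each resistor, P = (ΔV)²/R:
  P_R1 = (12 - 11.11)²/40 = 0.01975 W
  P_R2 = (11.11 - 0)²/500 = 0.2469 W
P_total = P_R1 + P_R2 = 0.2667 W

Final answer: 0.2667 W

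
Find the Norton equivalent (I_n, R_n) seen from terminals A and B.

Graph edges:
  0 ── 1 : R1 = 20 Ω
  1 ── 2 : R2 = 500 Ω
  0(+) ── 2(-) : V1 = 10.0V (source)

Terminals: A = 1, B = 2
Find the Thévenin equivalent first; then I_n = V_th/R_th and R_n = R_th.
Step 1 — V_th is the open-circuit voltage V_A - V_B (nothing connected across the terminals).
Nodal analysis, taking node 2 as the 0 V reference.
Source V1 fixes V_0 = 10 V.
KCL at each unknown node (sum of currents leaving = 0; resistances in Ω):
  Node 1: (V_1 - 10)/20 + (V_1 - 0)/500 = 0
Collecting terms: 0.052 × V_1 = 0.5  =>  V_1 = 9.615 V
V_th = V_1 - V_2 = 9.615 - 0 = 9.615 V
Step 2 — R_th: zero the source — replace V1 by a short circuit (node 2 merges into node 0) — and find the resistance seen between A (node 1) and B (node 0).
Reduce the network between node 1 (A) and node 0 (B) by series/parallel combination:
  Rp1 = R1 ‖ R2 (parallel, both between nodes 0 and 1) = 1/(1/20 + 1/500) = 19.23 Ω
R_th = 19.23 Ω
I_n = V_th/R_th = 9.615/19.23 = 0.5 A, and R_n = R_th = 19.23 Ω

Final answer: I_n = 0.5 A, R_n = 19.23 Ω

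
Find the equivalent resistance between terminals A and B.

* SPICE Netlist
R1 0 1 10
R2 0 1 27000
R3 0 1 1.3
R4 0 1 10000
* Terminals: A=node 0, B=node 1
Reduce the network between node 0 (A) and node 1 (B) by series/parallel combination:
  Rp1 = R1 ‖ R2 ‖ R3 ‖ R4 (parallel, all between nodes 0 and 1) = 1/(1/10 + 1/27000 + 1/1.3 + 1/10000) = 1.15 Ω
R_eq = 1.15 Ω

Final answer: 1.15 Ω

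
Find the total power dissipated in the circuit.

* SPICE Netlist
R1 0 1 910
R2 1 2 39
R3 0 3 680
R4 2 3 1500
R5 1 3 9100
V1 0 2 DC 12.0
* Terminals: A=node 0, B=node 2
Nodal analysis, taking node 2 as the 0 V reference.
Source V1 fixes V_0 = 12 V.
KCL at each unknown node (sum of currents leaving = 0; resistances in Ω):
  Node 1: (V_1 - 12)/910 + (V_1 - 0)/39 + (V_1 - V_3)/9100 = 0
  Node 3: (V_3 - 12)/680 + (V_3 - 0)/1500 + (V_3 - V_1)/9100 = 0
Collecting terms (coefficients in siemens):
  0.02685·V_1 - 0.0001099·V_3 = 0.01319
  0.002247·V_3 - 0.0001099·V_1 = 0.01765
Determinant D = (0.02685)(0.002247) - (-0.0001099)(-0.0001099) = 0.00006032
V_1 = [(0.01319)(0.002247) - (-0.0001099)(0.01765)]/D = 0.5234 V
V_3 = [(0.02685)(0.01765) - (0.01319)(-0.0001099)]/D = 7.879 V
Power in each resistor, P = (ΔV)²/R:
  P_R1 = (12 - 0.5234)²/910 = 0.1447 W
  P_R2 = (0.5234 - 0)²/39 = 0.007024 W
  P_R3 = (12 - 7.879)²/680 = 0.02498 W
  P_R4 = (0 - 7.879)²/1500 = 0.04138 W
  P_R5 = (0.5234 - 7.879)²/9100 = 0.005945 W
P_total = P_R1 + P_R2 + P_R3 + P_R4 + P_R5 = 0.2241 W

Final answer: 0.2241 W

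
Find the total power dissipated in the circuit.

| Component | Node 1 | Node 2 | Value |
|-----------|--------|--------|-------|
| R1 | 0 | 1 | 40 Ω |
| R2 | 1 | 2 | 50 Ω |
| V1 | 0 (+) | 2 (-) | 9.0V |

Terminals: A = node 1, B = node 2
Nodal analysis, taking node 2 as the 0 V reference.
Source V1 fixes V_0 = 9 V.
KCL at each unknown node (sum of currents leaving = 0; resistances in Ω):
  Node 1: (V_1 - 9)/40 + (V_1 - 0)/50 = 0
Collecting terms: 0.045 × V_1 = 0.225  =>  V_1 = 5 V
Power in each resistor, P = (ΔV)²/R:
  P_R1 = (9 - 5)²/40 = 0.4 W
  P_R2 = (5 - 0)²/50 = 0.5 W
P_total = P_R1 + P_R2 = 0.9 W

Final answer: 0.9 W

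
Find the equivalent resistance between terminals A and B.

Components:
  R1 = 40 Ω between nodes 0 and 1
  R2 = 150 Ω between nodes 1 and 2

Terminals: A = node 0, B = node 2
Reduce the network between node 0 (A) and node 2 (B) by series/parallel combination:
  Rs1 = R1 + R2 (series, joined only at node 1) = 40 + 150 = 190 Ω
R_eq = 190 Ω

Final answer: 190 Ω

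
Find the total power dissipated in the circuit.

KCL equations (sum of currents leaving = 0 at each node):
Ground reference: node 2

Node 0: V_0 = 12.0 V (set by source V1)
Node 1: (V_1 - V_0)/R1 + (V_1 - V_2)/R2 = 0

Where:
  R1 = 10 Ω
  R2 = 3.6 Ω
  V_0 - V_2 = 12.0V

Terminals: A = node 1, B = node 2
Nodal analysis, taking node 2 as the 0 V reference.
Source V1 fixes V_0 = 12 V.
KCL at each unknown node (sum of currents leaving = 0; resistances in Ω):
  Node 1: (V_1 - 12)/10 + (V_1 - 0)/3.6 = 0
Collecting terms: 0.3778 × V_1 = 1.2  =>  V_1 = 3.176 V
Power in each resistor, P = (ΔV)²/R:
  P_R1 = (12 - 3.176)²/10 = 7.785 W
  P_R2 = (3.176 - 0)²/3.6 = 2.803 W
P_total = P_R1 + P_R2 = 10.59 W

Final answer: 10.59 W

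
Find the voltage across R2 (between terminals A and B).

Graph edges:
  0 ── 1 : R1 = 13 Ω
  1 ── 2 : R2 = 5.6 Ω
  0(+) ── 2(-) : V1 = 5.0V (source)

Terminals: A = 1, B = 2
R1 and R2 are in series across V1 (node 0 → node 1 → node 2), and the output A–B is taken across R2, so this is a voltage divider.
Series current: I = V1/(R1 + R2) = 5/(13 + 5.6) = 5/18.6 = 0.2688 A
V_R2 = I × R2 = V1 × R2/(R1 + R2) = 5 × 5.6/18.6 = 1.505 V

Final answer: 1.505 V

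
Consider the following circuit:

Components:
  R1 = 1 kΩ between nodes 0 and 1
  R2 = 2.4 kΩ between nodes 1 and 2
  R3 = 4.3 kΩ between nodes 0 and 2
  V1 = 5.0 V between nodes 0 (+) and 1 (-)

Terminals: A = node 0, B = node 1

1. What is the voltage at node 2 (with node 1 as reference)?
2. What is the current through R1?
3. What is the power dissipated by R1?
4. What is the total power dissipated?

Nodal analysis, taking node 1 as the 0 V reference.
Source V1 fixes V_0 = 5 V.
KCL at each unknown node (sum of currents leaving = 0; resistances in Ω):
  Node 2: (V_2 - 0)/2400 + (V_2 - 5)/4300 = 0
Collecting terms: 0.0006492 × V_2 = 0.001163  =>  V_2 = 1.791 V
Part 1:
  Read off the nodal solution: V_2 = 1.791 V
Part 2:
  I_R1 = (V_0 - V_1)/R1 = (5 - 0)/1000 = 0.005 A
  Magnitude: I_R1 = 0.005 A
Part 3:
  I_R1 = (V_0 - V_1)/R1 = (5 - 0)/1000 = 0.005 A
  P_R1 = I_R1² × R1 = (0.005)² × 1000 = 0.025 W
Part 4:
  Power in each resistor, P = (ΔV)²/R:
    P_R1 = (5 - 0)²/1000 = 0.025 W
    P_R2 = (0 - 1.791)²/2400 = 0.001337 W
    P_R3 = (5 - 1.791)²/4300 = 0.002395 W
  P_total = P_R1 + P_R2 + P_R3 = 0.02873 W

Final answers:
1. V_2 = 1.791 V
2. I_R1 = 0.005 A
3. P_R1 = 0.025 W
4. P_total = 0.02873 W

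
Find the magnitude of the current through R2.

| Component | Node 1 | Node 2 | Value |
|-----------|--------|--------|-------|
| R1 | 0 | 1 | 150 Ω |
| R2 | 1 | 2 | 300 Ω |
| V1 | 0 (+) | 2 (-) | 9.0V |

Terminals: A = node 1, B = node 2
Nodal analysis, taking node 2 as the 0 V reference.
Source V1 fixes V_0 = 9 V.
KCL at each unknown node (sum of currents leaving = 0; resistances in Ω):
  Node 1: (V_1 - 9)/150 + (V_1 - 0)/300 = 0
Collecting terms: 0.01 × V_1 = 0.06  =>  V_1 = 6 V
I_R2 = (V_1 - V_2)/R2 = (6 - 0)/300 = 0.02 A
|I_R2| = 0.02 A

Final answer: |I_R2| = 0.02 A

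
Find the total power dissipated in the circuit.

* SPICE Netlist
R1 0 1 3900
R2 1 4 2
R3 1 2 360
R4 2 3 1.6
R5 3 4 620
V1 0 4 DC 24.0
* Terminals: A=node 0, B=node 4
Nodal analysis, taking node 4 as the 0 V reference.
Source V1 fixes V_0 = 24 V.
KCL at each unknown node (sum of currents leaving = 0; resistances in Ω):
  Node 1: (V_1 - 24)/3900 + (V_1 - 0)/2 + (V_1 - V_2)/360 = 0
  Node 2: (V_2 - V_1)/360 + (V_2 - V_3)/1.6 = 0
  Node 3: (V_3 - V_2)/1.6 + (V_3 - 0)/620 = 0
Collecting terms (coefficients in siemens):
  0.503·V_1 - 0.002778·V_2 = 0.006154
  0.6278·V_2 - 0.002778·V_1 - 0.625·V_3 = 0
  0.6266·V_3 - 0.625·V_2 = 0
Solving these 3 simultaneous equations (Gaussian elimination) gives:
  V_1 = 0.01228 V, V_2 = 0.007774 V, V_3 = 0.007754 V
Power in each resistor, P = (ΔV)²/R:
  P_R1 = (24 - 0.01228)²/3900 = 0.1475 W
  P_R2 = (0.01228 - 0)²/2 = 0.00007535 W
  P_R3 = (0.01228 - 0.007774)²/360 = 0.00000005631 W
  P_R4 = (0.007774 - 0.007754)²/1.6 = 0.0000000002503 W
  P_R5 = (0.007754 - 0)²/620 = 0.00000009698 W
P_total = P_R1 + P_R2 + P_R3 + P_R4 + P_R5 = 0.1476 W

Final answer: 0.1476 W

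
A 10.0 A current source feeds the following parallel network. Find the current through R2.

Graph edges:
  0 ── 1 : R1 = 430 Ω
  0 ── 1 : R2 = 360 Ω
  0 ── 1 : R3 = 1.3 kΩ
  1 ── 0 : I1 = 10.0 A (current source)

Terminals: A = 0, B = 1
All resistors sit directly between nodes 0 and 1, so they are in parallel and share one voltage V; the full source current 10 A splits among them.
1/R_par = 1/430 + 1/360 + 1/1300 = 0.005873 S  =>  R_par = 170.3 Ω
V = I × R_par = 10 × 170.3 = 1703 V
I_R2 = V/R2 = 1703/360 = 4.73 A

Final answer: 4.73 A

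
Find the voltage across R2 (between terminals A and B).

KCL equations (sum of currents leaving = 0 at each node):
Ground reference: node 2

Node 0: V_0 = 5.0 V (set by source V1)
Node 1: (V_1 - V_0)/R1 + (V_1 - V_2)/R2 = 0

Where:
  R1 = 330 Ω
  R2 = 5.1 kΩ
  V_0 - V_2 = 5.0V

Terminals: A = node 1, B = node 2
R1 and R2 are in series across V1 (node 0 → node 1 → node 2), and the output A–B is taken across R2, so this is a voltage divider.
Series current: I = V1/(R1 + R2) = 5/(330 + 5100) = 5/5430 = 0.0009208 A
V_R2 = I × R2 = V1 × R2/(R1 + R2) = 5 × 5100/5430 = 4.696 V

Final answer: 4.696 V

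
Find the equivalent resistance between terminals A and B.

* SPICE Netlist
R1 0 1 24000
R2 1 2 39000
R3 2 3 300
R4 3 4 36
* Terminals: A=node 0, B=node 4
Reduce the network between node 0 (A) and node 4 (B) by series/parallel combination:
  Rs1 = R1 + R2 (series, joined only at node 1) = 24000 + 39000 = 63000 Ω
  Rs2 = R3 + Rs1 (series, joined only at node 2) = 300 + 63000 = 63300 Ω
  Rs3 = R4 + Rs2 (series, joined only at node 3) = 36 + 63300 = 63340 Ω
R_eq = 63.34 kΩ

Final answer: 63.34 kΩ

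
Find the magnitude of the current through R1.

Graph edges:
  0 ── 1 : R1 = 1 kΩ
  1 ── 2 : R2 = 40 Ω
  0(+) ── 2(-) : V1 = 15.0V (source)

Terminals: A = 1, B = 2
Nodal analysis, taking node 2 as the 0 V reference.
Source V1 fixes V_0 = 15 V.
KCL at each unknown node (sum of currents leaving = 0; resistances in Ω):
  Node 1: (V_1 - 15)/1000 + (V_1 - 0)/40 = 0
Collecting terms: 0.026 × V_1 = 0.015  =>  V_1 = 0.5769 V
I_R1 = (V_0 - V_1)/R1 = (15 - 0.5769)/1000 = 0.01442 A
|I_R1| = 0.01442 A

Final answer: |I_R1| = 0.01442 A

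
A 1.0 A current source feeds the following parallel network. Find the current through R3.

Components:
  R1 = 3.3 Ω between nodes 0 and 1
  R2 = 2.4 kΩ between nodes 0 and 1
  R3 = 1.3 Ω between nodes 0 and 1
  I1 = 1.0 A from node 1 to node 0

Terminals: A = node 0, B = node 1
All resistors sit directly between nodes 0 and 1, so they are in parallel and share one voltage V; the full source current 1 A splits among them.
1/R_par = 1/3.3 + 1/2400 + 1/1.3 = 1.073 S  =>  R_par = 0.9322 Ω
V = I × R_par = 1 × 0.9322 = 0.9322 V
I_R3 = V/R3 = 0.9322/1.3 = 0.7171 A

Final answer: 0.7171 A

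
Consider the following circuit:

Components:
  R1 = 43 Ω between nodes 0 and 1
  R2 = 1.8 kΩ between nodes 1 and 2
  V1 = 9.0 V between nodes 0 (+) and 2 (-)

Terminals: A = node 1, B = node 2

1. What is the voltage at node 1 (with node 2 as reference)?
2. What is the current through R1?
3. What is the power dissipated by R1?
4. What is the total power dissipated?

Nodal analysis, taking node 2 as the 0 V reference.
Source V1 fixes V_0 = 9 V.
KCL at each unknown node (sum of currents leaving = 0; resistances in Ω):
  Node 1: (V_1 - 9)/43 + (V_1 - 0)/1800 = 0
Collecting terms: 0.02381 × V_1 = 0.2093  =>  V_1 = 8.79 V
Part 1:
  Read off the nodal solution: V_1 = 8.79 V
Part 2:
  I_R1 = (V_0 - V_1)/R1 = (9 - 8.79)/43 = 0.004883 A
  Magnitude: I_R1 = 0.004883 A
Part 3:
  I_R1 = (V_0 - V_1)/R1 = (9 - 8.79)/43 = 0.004883 A
  P_R1 = I_R1² × R1 = (0.004883)² × 43 = 0.001025 W
Part 4:
  Power in each resistor, P = (ΔV)²/R:
    P_R1 = (9 - 8.79)²/43 = 0.001025 W
    P_R2 = (8.79 - 0)²/1800 = 0.04292 W
  P_total = P_R1 + P_R2 = 0.04395 W

Final answers:
1. V_1 = 8.79 V
2. I_R1 = 0.004883 A
3. P_R1 = 0.001025 W
4. P_total = 0.04395 W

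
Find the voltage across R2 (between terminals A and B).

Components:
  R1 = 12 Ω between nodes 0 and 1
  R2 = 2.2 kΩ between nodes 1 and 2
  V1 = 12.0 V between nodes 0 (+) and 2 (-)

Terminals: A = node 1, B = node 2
R1 and R2 are in series across V1 (node 0 → node 1 → node 2), and the output A–B is taken across R2, so this is a voltage divider.
Series current: I = V1/(R1 + R2) = 12/(12 + 2200) = 12/2212 = 0.005425 A
V_R2 = I × R2 = V1 × R2/(R1 + R2) = 12 × 2200/2212 = 11.93 V

Final answer: 11.93 V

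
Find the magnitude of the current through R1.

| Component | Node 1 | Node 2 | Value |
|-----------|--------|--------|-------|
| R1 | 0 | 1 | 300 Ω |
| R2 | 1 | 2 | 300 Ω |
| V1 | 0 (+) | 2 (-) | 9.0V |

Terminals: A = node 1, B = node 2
Nodal analysis, taking node 2 as the 0 V reference.
Source V1 fixes V_0 = 9 V.
KCL at each unknown node (sum of currents leaving = 0; resistances in Ω):
  Node 1: (V_1 - 9)/300 + (V_1 - 0)/300 = 0
Collecting terms: 0.006667 × V_1 = 0.03  =>  V_1 = 4.5 V
I_R1 = (V_0 - V_1)/R1 = (9 - 4.5)/300 = 0.015 A
|I_R1| = 0.015 A

Final answer: |I_R1| = 0.015 A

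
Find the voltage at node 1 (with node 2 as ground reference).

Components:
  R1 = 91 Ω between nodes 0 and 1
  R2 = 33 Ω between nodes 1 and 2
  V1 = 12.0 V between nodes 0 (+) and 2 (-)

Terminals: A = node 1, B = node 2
Nodal analysis, taking node 2 as the 0 V reference.
Source V1 fixes V_0 = 12 V.
KCL at each unknown node (sum of currents leaving = 0; resistances in Ω):
  Node 1: (V_1 - 12)/91 + (V_1 - 0)/33 = 0
Collecting terms: 0.04129 × V_1 = 0.1319  =>  V_1 = 3.194 V
The requested potential is V_1 = 3.194 V.

Final answer: V_1 = 3.194 V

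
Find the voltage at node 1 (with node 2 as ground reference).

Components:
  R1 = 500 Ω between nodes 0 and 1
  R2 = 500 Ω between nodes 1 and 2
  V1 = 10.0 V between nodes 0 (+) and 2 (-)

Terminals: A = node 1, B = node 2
Nodal analysis, taking node 2 as the 0 V reference.
Source V1 fixes V_0 = 10 V.
KCL at each unknown node (sum of currents leaving = 0; resistances in Ω):
  Node 1: (V_1 - 10)/500 + (V_1 - 0)/500 = 0
Collecting terms: 0.004 × V_1 = 0.02  =>  V_1 = 5 V
The requested potential is V_1 = 5 V.

Final answer: V_1 = 5 V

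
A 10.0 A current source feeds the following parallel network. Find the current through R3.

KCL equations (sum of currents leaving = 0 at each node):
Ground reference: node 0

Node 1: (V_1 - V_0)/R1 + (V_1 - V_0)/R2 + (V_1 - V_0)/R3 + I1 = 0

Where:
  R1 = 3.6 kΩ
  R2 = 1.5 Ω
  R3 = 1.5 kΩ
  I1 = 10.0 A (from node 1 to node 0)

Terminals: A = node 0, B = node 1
All resistors sit directly between nodes 0 and 1, so they are in parallel and share one voltage V; the full source current 10 A splits among them.
1/R_par = 1/3600 + 1/1.5 + 1/1500 = 0.6676 S  =>  R_par = 1.498 Ω
V = I × R_par = 10 × 1.498 = 14.98 V
I_R3 = V/R3 = 14.98/1500 = 0.009986 A

Final answer: 0.009986 A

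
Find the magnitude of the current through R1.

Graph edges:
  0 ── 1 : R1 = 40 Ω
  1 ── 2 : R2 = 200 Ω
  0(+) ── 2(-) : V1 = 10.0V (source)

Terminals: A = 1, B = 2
Nodal analysis, taking node 2 as the 0 V reference.
Source V1 fixes V_0 = 10 V.
KCL at each unknown node (sum of currents leaving = 0; resistances in Ω):
  Node 1: (V_1 - 10)/40 + (V_1 - 0)/200 = 0
Collecting terms: 0.03 × V_1 = 0.25  =>  V_1 = 8.333 V
I_R1 = (V_0 - V_1)/R1 = (10 - 8.333)/40 = 0.04167 A
|I_R1| = 0.04167 A

Final answer: |I_R1| = 0.04167 A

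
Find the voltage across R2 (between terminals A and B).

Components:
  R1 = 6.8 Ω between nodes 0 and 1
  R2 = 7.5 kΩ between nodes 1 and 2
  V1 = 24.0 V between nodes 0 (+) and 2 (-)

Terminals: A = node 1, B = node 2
R1 and R2 are in series across V1 (node 0 → node 1 → node 2), and the output A–B is taken across R2, so this is a voltage divider.
Series current: I = V1/(R1 + R2) = 24/(6.8 + 7500) = 24/7507 = 0.003197 A
V_R2 = I × R2 = V1 × R2/(R1 + R2) = 24 × 7500/7507 = 23.98 V

Final answer: 23.98 V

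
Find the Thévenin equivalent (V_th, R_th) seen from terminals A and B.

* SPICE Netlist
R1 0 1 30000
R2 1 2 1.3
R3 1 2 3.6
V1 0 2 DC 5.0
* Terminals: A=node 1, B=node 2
Step 1 — V_th is the open-circuit voltage V_A - V_B (nothing connected across the terminals).
Nodal analysis, taking node 2 as the 0 V reference.
Source V1 fixes V_0 = 5 V.
KCL at each unknown node (sum of currents leaving = 0; resistances in Ω):
  Node 1: (V_1 - 5)/30000 + (V_1 - 0)/1.3 + (V_1 - 0)/3.6 = 0
Collecting terms: 1.047 × V_1 = 0.0001667  =>  V_1 = 0.0001592 V
V_th = V_1 - V_2 = 0.0001592 - 0 = 0.0001592 V
Step 2 — R_th: zero the source — replace V1 by a short circuit (node 2 merges into node 0) — and find the resistance seen between A (node 1) and B (node 0).
Reduce the network between node 1 (A) and node 0 (B) by series/parallel combination:
  Rp1 = R1 ‖ R2 ‖ R3 (parallel, all between nodes 0 and 1) = 1/(1/30000 + 1/1.3 + 1/3.6) = 0.9551 Ω
R_th = 0.9551 Ω

Final answer: V_th = 0.0001592 V, R_th = 0.9551 Ω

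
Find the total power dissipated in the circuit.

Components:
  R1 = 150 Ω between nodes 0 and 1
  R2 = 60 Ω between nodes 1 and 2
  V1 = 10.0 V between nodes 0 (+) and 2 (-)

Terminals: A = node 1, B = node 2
Nodal analysis, taking node 2 as the 0 V reference.
Source V1 fixes V_0 = 10 V.
KCL at each unknown node (sum of currents leaving = 0; resistances in Ω):
  Node 1: (V_1 - 10)/150 + (V_1 - 0)/60 = 0
Collecting terms: 0.02333 × V_1 = 0.06667  =>  V_1 = 2.857 V
Power in each resistor, P = (ΔV)²/R:
  P_R1 = (10 - 2.857)²/150 = 0.3401 W
  P_R2 = (2.857 - 0)²/60 = 0.1361 W
P_total = P_R1 + P_R2 = 0.4762 W

Final answer: 0.4762 W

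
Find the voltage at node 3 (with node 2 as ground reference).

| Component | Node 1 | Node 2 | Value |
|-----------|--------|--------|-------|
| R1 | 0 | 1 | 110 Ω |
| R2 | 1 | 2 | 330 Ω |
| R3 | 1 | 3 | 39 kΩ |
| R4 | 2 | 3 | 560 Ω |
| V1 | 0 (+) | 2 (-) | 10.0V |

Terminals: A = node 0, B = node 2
Nodal analysis, taking node 2 as the 0 V reference.
Source V1 fixes V_0 = 10 V.
KCL at each unknown node (sum of currents leaving = 0; resistances in Ω):
  Node 1: (V_1 - 10)/110 + (V_1 - 0)/330 + (V_1 - V_3)/39000 = 0
  Node 3: (V_3 - V_1)/39000 + (V_3 - 0)/560 = 0
Collecting terms (coefficients in siemens):
  0.01215·V_1 - 0.00002564·V_3 = 0.09091
  0.001811·V_3 - 0.00002564·V_1 = 0
Determinant D = (0.01215)(0.001811) - (-0.00002564)(-0.00002564) = 0.000022
V_1 = [(0.09091)(0.001811) - (-0.00002564)(0)]/D = 7.484 V
V_3 = [(0.01215)(0) - (0.09091)(-0.00002564)]/D = 0.1059 V
The requested potential is V_3 = 0.1059 V.

Final answer: V_3 = 0.1059 V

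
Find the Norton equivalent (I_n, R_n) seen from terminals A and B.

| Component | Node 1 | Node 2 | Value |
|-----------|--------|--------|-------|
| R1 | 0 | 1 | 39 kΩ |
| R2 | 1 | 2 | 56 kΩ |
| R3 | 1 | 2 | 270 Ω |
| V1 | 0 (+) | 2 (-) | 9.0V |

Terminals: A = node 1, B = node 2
Find the Thévenin equivalent first; then I_n = V_th/R_th and R_n = R_th.
Step 1 — V_th is the open-circuit voltage V_A - V_B (nothing connected across the terminals).
Nodal analysis, taking node 2 as the 0 V reference.
Source V1 fixes V_0 = 9 V.
KCL at each unknown node (sum of currents leaving = 0; resistances in Ω):
  Node 1: (V_1 - 9)/39000 + (V_1 - 0)/56000 + (V_1 - 0)/270 = 0
Collecting terms: 0.003747 × V_1 = 0.0002308  =>  V_1 = 0.06158 V
V_th = V_1 - V_2 = 0.06158 - 0 = 0.06158 V
Step 2 — R_th: zero the source — replace V1 by a short circuit (node 2 merges into node 0) — and find the resistance seen between A (node 1) and B (node 0).
Reduce the network between node 1 (A) and node 0 (B) by series/parallel combination:
  Rp1 = R1 ‖ R2 ‖ R3 (parallel, all between nodes 0 and 1) = 1/(1/39000 + 1/56000 + 1/270) = 266.9 Ω
R_th = 266.9 Ω
I_n = V_th/R_th = 0.06158/266.9 = 0.0002308 A, and R_n = R_th = 266.9 Ω

Final answer: I_n = 0.0002308 A, R_n = 266.9 Ω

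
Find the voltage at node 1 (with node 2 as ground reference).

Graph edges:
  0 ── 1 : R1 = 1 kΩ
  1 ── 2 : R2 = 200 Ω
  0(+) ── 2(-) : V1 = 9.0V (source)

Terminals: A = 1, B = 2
Nodal analysis, taking node 2 as the 0 V reference.
Source V1 fixes V_0 = 9 V.
KCL at each unknown node (sum of currents leaving = 0; resistances in Ω):
  Node 1: (V_1 - 9)/1000 + (V_1 - 0)/200 = 0
Collecting terms: 0.006 × V_1 = 0.009  =>  V_1 = 1.5 V
The requested potential is V_1 = 1.5 V.

Final answer: V_1 = 1.5 V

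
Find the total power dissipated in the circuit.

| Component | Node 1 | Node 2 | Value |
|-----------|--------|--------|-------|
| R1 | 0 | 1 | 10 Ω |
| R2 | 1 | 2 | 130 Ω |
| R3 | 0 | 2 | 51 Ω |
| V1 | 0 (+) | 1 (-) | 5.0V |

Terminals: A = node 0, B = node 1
Nodal analysis, taking node 1 as the 0 V reference.
Source V1 fixes V_0 = 5 V.
KCL at each unknown node (sum of currents leaving = 0; resistances in Ω):
  Node 2: (V_2 - 0)/130 + (V_2 - 5)/51 = 0
Collecting terms: 0.0273 × V_2 = 0.09804  =>  V_2 = 3.591 V
Power in each resistor, P = (ΔV)²/R:
  P_R1 = (5 - 0)²/10 = 2.5 W
  P_R2 = (0 - 3.591)²/130 = 0.0992 W
  P_R3 = (5 - 3.591)²/51 = 0.03892 W
P_total = P_R1 + P_R2 + P_R3 = 2.638 W

Final answer: 2.638 W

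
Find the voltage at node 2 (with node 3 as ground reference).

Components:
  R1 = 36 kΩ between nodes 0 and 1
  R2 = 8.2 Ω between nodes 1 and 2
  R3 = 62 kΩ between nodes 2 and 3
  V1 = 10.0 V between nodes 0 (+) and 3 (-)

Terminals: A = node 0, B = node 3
Nodal analysis, taking node 3 as the 0 V reference.
Source V1 fixes V_0 = 10 V.
KCL at each unknown node (sum of currents leaving = 0; resistances in Ω):
  Node 1: (V_1 - 10)/36000 + (V_1 - V_2)/8.2 = 0
  Node 2: (V_2 - V_1)/8.2 + (V_2 - 0)/62000 = 0
Collecting terms (coefficients in siemens):
  0.122·V_1 - 0.122·V_2 = 0.0002778
  0.122·V_2 - 0.122·V_1 = 0
Determinant D = (0.122)(0.122) - (-0.122)(-0.122) = 0.000005355
V_1 = [(0.0002778)(0.122) - (-0.122)(0)]/D = 6.327 V
V_2 = [(0.122)(0) - (0.0002778)(-0.122)]/D = 6.326 V
The requested potential is V_2 = 6.326 V.

Final answer: V_2 = 6.326 V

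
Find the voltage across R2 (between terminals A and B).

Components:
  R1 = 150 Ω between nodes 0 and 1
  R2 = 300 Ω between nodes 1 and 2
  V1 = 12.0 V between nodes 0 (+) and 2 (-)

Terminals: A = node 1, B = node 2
R1 and R2 are in series across V1 (node 0 → node 1 → node 2), and the output A–B is taken across R2, so this is a voltage divider.
Series current: I = V1/(R1 + R2) = 12/(150 + 300) = 12/450 = 0.02667 A
V_R2 = I × R2 = V1 × R2/(R1 + R2) = 12 × 300/450 = 8 V

Final answer: 8 V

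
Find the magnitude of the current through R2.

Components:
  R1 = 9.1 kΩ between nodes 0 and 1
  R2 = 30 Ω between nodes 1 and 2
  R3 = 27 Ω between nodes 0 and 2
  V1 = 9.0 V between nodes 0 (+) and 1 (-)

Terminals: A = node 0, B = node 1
Nodal analysis, taking node 1 as the 0 V reference.
Source V1 fixes V_0 = 9 V.
KCL at each unknown node (sum of currents leaving = 0; resistances in Ω):
  Node 2: (V_2 - 0)/30 + (V_2 - 9)/27 = 0
Collecting terms: 0.07037 × V_2 = 0.3333  =>  V_2 = 4.737 V
I_R2 = (V_1 - V_2)/R2 = (0 - 4.737)/30 = -0.1579 A
|I_R2| = 0.1579 A

Final answer: |I_R2| = 0.1579 A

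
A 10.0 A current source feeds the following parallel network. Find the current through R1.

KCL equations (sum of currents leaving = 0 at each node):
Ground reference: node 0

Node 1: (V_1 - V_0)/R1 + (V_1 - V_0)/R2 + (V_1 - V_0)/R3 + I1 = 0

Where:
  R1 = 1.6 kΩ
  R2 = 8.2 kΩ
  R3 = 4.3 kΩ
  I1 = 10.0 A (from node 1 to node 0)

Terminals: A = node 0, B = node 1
All resistors sit directly between nodes 0 and 1, so they are in parallel and share one voltage V; the full source current 10 A splits among them.
1/R_par = 1/1600 + 1/8200 + 1/4300 = 0.0009795 S  =>  R_par = 1021 Ω
V = I × R_par = 10 × 1021 = 10210 V
I_R1 = V/R1 = 10210/1600 = 6.381 A

Final answer: 6.381 A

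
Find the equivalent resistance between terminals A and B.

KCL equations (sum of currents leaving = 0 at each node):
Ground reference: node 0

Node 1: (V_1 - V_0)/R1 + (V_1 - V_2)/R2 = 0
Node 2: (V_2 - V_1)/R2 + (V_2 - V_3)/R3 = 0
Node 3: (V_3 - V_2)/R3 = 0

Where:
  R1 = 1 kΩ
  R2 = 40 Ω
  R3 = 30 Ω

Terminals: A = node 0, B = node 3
Reduce the network between node 0 (A) and node 3 (B) by series/parallel combination:
  Rs1 = R1 + R2 (series, joined only at node 1) = 1000 + 40 = 1040 Ω
  Rs2 = R3 + Rs1 (series, joined only at node 2) = 30 + 1040 = 1070 Ω
R_eq = 1.07 kΩ

Final answer: 1.07 kΩ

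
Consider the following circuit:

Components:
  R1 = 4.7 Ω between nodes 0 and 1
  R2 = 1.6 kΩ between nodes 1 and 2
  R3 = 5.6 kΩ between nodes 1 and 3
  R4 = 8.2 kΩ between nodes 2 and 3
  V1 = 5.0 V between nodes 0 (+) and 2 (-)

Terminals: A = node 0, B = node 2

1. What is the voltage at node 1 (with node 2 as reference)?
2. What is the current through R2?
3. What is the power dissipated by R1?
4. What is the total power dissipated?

Nodal analysis, taking node 2 as the 0 V reference.
Source V1 fixes V_0 = 5 V.
KCL at each unknown node (sum of currents leaving = 0; resistances in Ω):
  Node 1: (V_1 - 5)/4.7 + (V_1 - 0)/1600 + (V_1 - V_3)/5600 = 0
  Node 3: (V_3 - V_1)/5600 + (V_3 - 0)/8200 = 0
Collecting terms (coefficients in siemens):
  0.2136·V_1 - 0.0001786·V_3 = 1.064
  0.0003005·V_3 - 0.0001786·V_1 = 0
Determinant D = (0.2136)(0.0003005) - (-0.0001786)(-0.0001786) = 0.00006415
V_1 = [(1.064)(0.0003005) - (-0.0001786)(0)]/D = 4.984 V
V_3 = [(0.2136)(0) - (1.064)(-0.0001786)]/D = 2.961 V
Part 1:
  Read off the nodal solution: V_1 = 4.984 V
Part 2:
  I_R2 = (V_1 - V_2)/R2 = (4.984 - 0)/1600 = 0.003115 A
  Magnitude: I_R2 = 0.003115 A
Part 3:
  I_R1 = (V_0 - V_1)/R1 = (5 - 4.984)/4.7 = 0.003476 A
  P_R1 = I_R1² × R1 = (0.003476)² × 4.7 = 0.00005679 W
Part 4:
  Power in each resistor, P = (ΔV)²/R:
    P_R1 = (5 - 4.984)²/4.7 = 0.00005679 W
    P_R2 = (4.984 - 0)²/1600 = 0.01552 W
    P_R3 = (4.984 - 2.961)²/5600 = 0.0007303 W
    P_R4 = (0 - 2.961)²/8200 = 0.001069 W
  P_total = P_R1 + P_R2 + P_R3 + P_R4 = 0.01738 W

Final answers:
1. V_1 = 4.984 V
2. I_R2 = 0.003115 A
3. P_R1 = 5.679e-05 W
4. P_total = 0.01738 W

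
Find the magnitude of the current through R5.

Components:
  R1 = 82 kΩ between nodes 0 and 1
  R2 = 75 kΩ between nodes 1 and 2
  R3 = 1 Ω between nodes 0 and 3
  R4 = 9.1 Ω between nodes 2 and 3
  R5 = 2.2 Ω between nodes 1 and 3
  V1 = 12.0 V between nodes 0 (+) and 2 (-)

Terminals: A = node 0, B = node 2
Nodal analysis, taking node 2 as the 0 V reference.
Source V1 fixes V_0 = 12 V.
KCL at each unknown node (sum of currents leaving = 0; resistances in Ω):
  Node 1: (V_1 - 12)/82000 + (V_1 - 0)/75000 + (V_1 - V_3)/2.2 = 0
  Node 3: (V_3 - 12)/1 + (V_3 - 0)/9.1 + (V_3 - V_1)/2.2 = 0
Collecting terms (coefficients in siemens):
  0.4546·V_1 - 0.4545·V_3 = 0.0001463
  1.564·V_3 - 0.4545·V_1 = 12
Determinant D = (0.4546)(1.564) - (-0.4545)(-0.4545) = 0.5045
V_1 = [(0.0001463)(1.564) - (-0.4545)(12)]/D = 10.81 V
V_3 = [(0.4546)(12) - (0.0001463)(-0.4545)]/D = 10.81 V
I_R5 = (V_1 - V_3)/R5 = (10.81 - 10.81)/2.2 = -0.0001297 A
|I_R5| = 0.0001297 A

Final answer: |I_R5| = 0.0001297 A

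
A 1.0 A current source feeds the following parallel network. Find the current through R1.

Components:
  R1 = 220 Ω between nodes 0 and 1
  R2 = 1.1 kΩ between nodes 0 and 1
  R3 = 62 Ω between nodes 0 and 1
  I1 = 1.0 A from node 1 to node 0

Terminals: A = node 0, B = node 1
All resistors sit directly between nodes 0 and 1, so they are in parallel and share one voltage V; the full source current 1 A splits among them.
1/R_par = 1/220 + 1/1100 + 1/62 = 0.02158 S  =>  R_par = 46.33 Ω
V = I × R_par = 1 × 46.33 = 46.33 V
I_R1 = V/R1 = 46.33/220 = 0.2106 A

Final answer: 0.2106 A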